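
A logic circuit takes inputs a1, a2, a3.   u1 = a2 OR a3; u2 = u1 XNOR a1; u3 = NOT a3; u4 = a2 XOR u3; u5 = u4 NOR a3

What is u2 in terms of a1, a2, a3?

u1 = a2 OR a3
u2 = u1 XNOR a1 = (a2 OR a3) XNOR a1

(a2 OR a3) XNOR a1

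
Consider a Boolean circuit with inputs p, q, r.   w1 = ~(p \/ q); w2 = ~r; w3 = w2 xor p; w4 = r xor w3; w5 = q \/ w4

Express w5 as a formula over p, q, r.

q \/ (r xor (~r xor p))

w2 = ~r
w3 = w2 xor p = ~r xor p
w4 = r xor w3 = r xor (~r xor p)
w5 = q \/ w4 = q \/ (r xor (~r xor p))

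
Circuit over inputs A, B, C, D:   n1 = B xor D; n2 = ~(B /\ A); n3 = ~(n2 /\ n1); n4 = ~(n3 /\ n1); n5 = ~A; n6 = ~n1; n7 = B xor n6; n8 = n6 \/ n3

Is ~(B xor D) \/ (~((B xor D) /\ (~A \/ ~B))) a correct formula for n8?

Yes

n1 = B xor D
n2 = ~(B /\ A)
n3 = ~(n2 /\ n1) = ~((~(B /\ A)) /\ (B xor D))
n6 = ~n1 = ~(B xor D)
n8 = n6 \/ n3 = ~(B xor D) \/ (~((~(B /\ A)) /\ (B xor D)))
At A=0, B=0, C=0, D=1: circuit gives 0, formula gives 0.
At A=0, B=0, C=0, D=0: circuit gives 1, formula gives 1.
Agrees on all 16 inputs.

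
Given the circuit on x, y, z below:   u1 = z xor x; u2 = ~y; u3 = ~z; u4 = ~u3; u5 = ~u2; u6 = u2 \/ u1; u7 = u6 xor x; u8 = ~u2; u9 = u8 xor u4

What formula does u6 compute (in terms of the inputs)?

~y \/ (z xor x)

u1 = z xor x
u2 = ~y
u6 = u2 \/ u1 = ~y \/ (z xor x)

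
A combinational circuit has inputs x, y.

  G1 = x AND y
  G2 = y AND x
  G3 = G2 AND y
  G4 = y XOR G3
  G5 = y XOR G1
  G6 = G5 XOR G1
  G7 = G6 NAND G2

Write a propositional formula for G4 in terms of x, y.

G2 = y AND x
G3 = G2 AND y = (y AND x) AND y
G4 = y XOR G3 = y XOR ((y AND x) AND y)

y XOR ((y AND x) AND y)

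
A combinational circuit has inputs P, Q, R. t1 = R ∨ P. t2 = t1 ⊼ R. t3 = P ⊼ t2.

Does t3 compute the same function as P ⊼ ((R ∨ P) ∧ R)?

t1 = R ∨ P
t2 = t1 ⊼ R = (R ∨ P) ⊼ R
t3 = P ⊼ t2 = P ⊼ ((R ∨ P) ⊼ R)
At P=1, Q=0, R=0: circuit gives 0, formula gives 1.

No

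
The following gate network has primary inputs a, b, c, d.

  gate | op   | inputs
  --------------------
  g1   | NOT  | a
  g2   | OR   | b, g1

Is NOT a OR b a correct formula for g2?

g1 = NOT a
g2 = b OR g1 = b OR NOT a
At a=1, b=0, c=0, d=0: circuit gives 0, formula gives 0.
At a=0, b=0, c=0, d=0: circuit gives 1, formula gives 1.
Agrees on all 16 inputs.

Yes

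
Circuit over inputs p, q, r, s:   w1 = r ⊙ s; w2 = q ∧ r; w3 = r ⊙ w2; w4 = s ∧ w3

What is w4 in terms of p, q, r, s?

w2 = q ∧ r
w3 = r ⊙ w2 = r ⊙ (q ∧ r)
w4 = s ∧ w3 = s ∧ (r ⊙ (q ∧ r))

s ∧ (r ⊙ (q ∧ r))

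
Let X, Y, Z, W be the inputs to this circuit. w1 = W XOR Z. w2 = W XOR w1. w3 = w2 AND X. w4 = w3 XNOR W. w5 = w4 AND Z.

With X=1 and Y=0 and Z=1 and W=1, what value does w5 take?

w1 = 1 XOR 1 = 0
w2 = 1 XOR 0 = 1
w3 = 1 AND 1 = 1
w4 = 1 XNOR 1 = 1
w5 = 1 AND 1 = 1

1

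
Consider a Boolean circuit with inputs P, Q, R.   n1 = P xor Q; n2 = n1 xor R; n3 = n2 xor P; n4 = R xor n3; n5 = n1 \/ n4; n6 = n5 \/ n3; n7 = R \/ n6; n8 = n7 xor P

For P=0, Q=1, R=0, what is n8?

1

n1 = 0 xor 1 = 1
n2 = 1 xor 0 = 1
n3 = 1 xor 0 = 1
n4 = 0 xor 1 = 1
n5 = 1 \/ 1 = 1
n6 = 1 \/ 1 = 1
n7 = 0 \/ 1 = 1
n8 = 1 xor 0 = 1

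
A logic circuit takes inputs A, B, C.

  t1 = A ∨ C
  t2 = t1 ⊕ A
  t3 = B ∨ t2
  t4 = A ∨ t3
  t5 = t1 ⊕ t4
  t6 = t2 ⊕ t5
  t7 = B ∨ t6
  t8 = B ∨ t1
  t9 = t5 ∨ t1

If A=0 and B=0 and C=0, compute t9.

0

t1 = 0 ∨ 0 = 0
t2 = 0 ⊕ 0 = 0
t3 = 0 ∨ 0 = 0
t4 = 0 ∨ 0 = 0
t5 = 0 ⊕ 0 = 0
t9 = 0 ∨ 0 = 0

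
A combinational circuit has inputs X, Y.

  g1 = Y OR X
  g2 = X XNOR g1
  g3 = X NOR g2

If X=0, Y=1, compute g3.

g1 = 1 OR 0 = 1
g2 = 0 XNOR 1 = 0
g3 = 0 NOR 0 = 1

1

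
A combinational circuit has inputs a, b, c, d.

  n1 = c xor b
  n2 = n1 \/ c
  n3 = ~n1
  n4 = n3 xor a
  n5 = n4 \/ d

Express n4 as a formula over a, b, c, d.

n1 = c xor b
n3 = ~n1 = ~(c xor b)
n4 = n3 xor a = ~(c xor b) xor a

~(c xor b) xor a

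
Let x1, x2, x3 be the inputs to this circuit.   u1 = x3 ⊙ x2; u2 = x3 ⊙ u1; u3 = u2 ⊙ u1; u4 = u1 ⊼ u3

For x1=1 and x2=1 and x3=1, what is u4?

u1 = 1 ⊙ 1 = 1
u2 = 1 ⊙ 1 = 1
u3 = 1 ⊙ 1 = 1
u4 = 1 ⊼ 1 = 0

0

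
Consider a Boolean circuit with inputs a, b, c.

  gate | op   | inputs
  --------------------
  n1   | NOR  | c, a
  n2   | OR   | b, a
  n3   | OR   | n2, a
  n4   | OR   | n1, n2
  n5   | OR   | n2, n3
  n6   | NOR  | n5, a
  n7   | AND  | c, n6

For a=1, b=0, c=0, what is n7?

0

n2 = 0 OR 1 = 1
n3 = 1 OR 1 = 1
n5 = 1 OR 1 = 1
n6 = 1 NOR 1 = 0
n7 = 0 AND 0 = 0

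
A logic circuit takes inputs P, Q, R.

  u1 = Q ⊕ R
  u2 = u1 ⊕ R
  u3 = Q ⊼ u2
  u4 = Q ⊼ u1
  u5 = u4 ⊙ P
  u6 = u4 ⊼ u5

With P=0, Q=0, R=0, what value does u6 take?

u1 = 0 ⊕ 0 = 0
u4 = 0 ⊼ 0 = 1
u5 = 1 ⊙ 0 = 0
u6 = 1 ⊼ 0 = 1

1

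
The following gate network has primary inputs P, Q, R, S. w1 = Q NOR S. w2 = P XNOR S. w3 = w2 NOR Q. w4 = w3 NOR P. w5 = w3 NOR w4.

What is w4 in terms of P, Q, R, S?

((P XNOR S) NOR Q) NOR P

w2 = P XNOR S
w3 = w2 NOR Q = (P XNOR S) NOR Q
w4 = w3 NOR P = ((P XNOR S) NOR Q) NOR P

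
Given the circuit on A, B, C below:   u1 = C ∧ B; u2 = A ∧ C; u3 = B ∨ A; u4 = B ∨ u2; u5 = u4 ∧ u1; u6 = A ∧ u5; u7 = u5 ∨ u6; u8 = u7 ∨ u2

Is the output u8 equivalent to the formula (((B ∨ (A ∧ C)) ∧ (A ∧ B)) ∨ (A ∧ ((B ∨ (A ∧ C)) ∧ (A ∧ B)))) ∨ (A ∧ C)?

No

u1 = C ∧ B
u2 = A ∧ C
u4 = B ∨ u2 = B ∨ (A ∧ C)
u5 = u4 ∧ u1 = (B ∨ (A ∧ C)) ∧ (C ∧ B)
u6 = A ∧ u5 = A ∧ ((B ∨ (A ∧ C)) ∧ (C ∧ B))
u7 = u5 ∨ u6 = ((B ∨ (A ∧ C)) ∧ (C ∧ B)) ∨ (A ∧ ((B ∨ (A ∧ C)) ∧ (C ∧ B)))
u8 = u7 ∨ u2 = (((B ∨ (A ∧ C)) ∧ (C ∧ B)) ∨ (A ∧ ((B ∨ (A ∧ C)) ∧ (C ∧ B)))) ∨ (A ∧ C)
At A=0, B=1, C=1: circuit gives 1, formula gives 0.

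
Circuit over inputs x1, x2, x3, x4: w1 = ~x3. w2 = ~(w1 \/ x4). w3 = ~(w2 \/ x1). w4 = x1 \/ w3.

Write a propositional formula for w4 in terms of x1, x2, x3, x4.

x1 \/ (~((~(~x3 \/ x4)) \/ x1))

w1 = ~x3
w2 = ~(w1 \/ x4) = ~(~x3 \/ x4)
w3 = ~(w2 \/ x1) = ~((~(~x3 \/ x4)) \/ x1)
w4 = x1 \/ w3 = x1 \/ (~((~(~x3 \/ x4)) \/ x1))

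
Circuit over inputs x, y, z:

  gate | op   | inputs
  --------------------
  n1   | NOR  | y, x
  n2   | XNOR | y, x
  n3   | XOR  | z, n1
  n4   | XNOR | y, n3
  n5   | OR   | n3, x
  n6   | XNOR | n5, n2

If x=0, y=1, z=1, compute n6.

n1 = 1 NOR 0 = 0
n2 = 1 XNOR 0 = 0
n3 = 1 XOR 0 = 1
n5 = 1 OR 0 = 1
n6 = 1 XNOR 0 = 0

0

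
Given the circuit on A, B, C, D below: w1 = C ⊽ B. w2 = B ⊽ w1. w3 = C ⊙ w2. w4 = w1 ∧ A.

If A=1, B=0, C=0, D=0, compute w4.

w1 = 0 ⊽ 0 = 1
w4 = 1 ∧ 1 = 1

1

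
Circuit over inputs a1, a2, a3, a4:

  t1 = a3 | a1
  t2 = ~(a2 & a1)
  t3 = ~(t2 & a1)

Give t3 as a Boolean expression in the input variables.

t2 = ~(a2 & a1)
t3 = ~(t2 & a1) = ~((~(a2 & a1)) & a1)

~((~(a2 & a1)) & a1)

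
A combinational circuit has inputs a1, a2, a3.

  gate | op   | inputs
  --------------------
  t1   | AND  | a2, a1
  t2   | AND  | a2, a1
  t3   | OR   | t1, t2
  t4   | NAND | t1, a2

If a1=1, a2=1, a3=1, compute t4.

t1 = 1 AND 1 = 1
t4 = 1 NAND 1 = 0

0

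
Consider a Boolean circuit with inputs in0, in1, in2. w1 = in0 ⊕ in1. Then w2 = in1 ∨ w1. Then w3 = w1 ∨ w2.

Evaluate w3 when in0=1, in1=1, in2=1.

1

w1 = 1 ⊕ 1 = 0
w2 = 1 ∨ 0 = 1
w3 = 0 ∨ 1 = 1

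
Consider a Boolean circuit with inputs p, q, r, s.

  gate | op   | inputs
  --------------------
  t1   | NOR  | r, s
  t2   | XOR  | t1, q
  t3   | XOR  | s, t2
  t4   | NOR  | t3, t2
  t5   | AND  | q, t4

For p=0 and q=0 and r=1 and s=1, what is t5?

t1 = 1 NOR 1 = 0
t2 = 0 XOR 0 = 0
t3 = 1 XOR 0 = 1
t4 = 1 NOR 0 = 0
t5 = 0 AND 0 = 0

0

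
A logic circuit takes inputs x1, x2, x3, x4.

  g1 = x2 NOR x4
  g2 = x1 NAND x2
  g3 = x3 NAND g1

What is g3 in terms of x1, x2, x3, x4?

x3 NAND (x2 NOR x4)

g1 = x2 NOR x4
g3 = x3 NAND g1 = x3 NAND (x2 NOR x4)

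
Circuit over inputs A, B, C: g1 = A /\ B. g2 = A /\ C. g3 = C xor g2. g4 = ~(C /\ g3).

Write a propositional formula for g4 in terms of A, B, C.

~(C /\ (C xor (A /\ C)))

g2 = A /\ C
g3 = C xor g2 = C xor (A /\ C)
g4 = ~(C /\ g3) = ~(C /\ (C xor (A /\ C)))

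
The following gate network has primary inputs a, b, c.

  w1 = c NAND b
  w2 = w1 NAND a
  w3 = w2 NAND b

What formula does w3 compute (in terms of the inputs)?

w1 = c NAND b
w2 = w1 NAND a = (c NAND b) NAND a
w3 = w2 NAND b = ((c NAND b) NAND a) NAND b

((c NAND b) NAND a) NAND b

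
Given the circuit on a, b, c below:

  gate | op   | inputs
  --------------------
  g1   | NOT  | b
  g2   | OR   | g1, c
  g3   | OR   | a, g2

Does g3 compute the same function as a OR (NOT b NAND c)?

g1 = NOT b
g2 = g1 OR c = NOT b OR c
g3 = a OR g2 = a OR (NOT b OR c)
At a=0, b=0, c=1: circuit gives 1, formula gives 0.

No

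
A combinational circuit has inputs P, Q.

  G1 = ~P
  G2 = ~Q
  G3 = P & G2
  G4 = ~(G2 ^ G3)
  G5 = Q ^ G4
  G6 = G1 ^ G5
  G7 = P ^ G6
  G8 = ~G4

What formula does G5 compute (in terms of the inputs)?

Q ^ (~(~Q ^ (P & ~Q)))

G2 = ~Q
G3 = P & G2 = P & ~Q
G4 = ~(G2 ^ G3) = ~(~Q ^ (P & ~Q))
G5 = Q ^ G4 = Q ^ (~(~Q ^ (P & ~Q)))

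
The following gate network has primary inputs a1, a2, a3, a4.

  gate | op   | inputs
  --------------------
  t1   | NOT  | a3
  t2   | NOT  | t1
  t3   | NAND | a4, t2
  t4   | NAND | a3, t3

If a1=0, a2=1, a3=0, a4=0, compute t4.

t1 = NOT 0 = 1
t2 = NOT 1 = 0
t3 = 0 NAND 0 = 1
t4 = 0 NAND 1 = 1

1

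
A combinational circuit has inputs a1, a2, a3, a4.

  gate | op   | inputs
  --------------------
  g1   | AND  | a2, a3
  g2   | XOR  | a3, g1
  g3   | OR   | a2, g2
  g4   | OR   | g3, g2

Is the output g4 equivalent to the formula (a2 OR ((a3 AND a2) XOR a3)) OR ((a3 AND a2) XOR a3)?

Yes

g1 = a2 AND a3
g2 = a3 XOR g1 = a3 XOR (a2 AND a3)
g3 = a2 OR g2 = a2 OR (a3 XOR (a2 AND a3))
g4 = g3 OR g2 = (a2 OR (a3 XOR (a2 AND a3))) OR (a3 XOR (a2 AND a3))
At a1=0, a2=0, a3=0, a4=0: circuit gives 0, formula gives 0.
At a1=0, a2=0, a3=1, a4=0: circuit gives 1, formula gives 1.
Agrees on all 16 inputs.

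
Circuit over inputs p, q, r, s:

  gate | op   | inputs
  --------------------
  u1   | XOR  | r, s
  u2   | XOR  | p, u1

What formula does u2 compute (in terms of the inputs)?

u1 = r XOR s
u2 = p XOR u1 = p XOR (r XOR s)

p XOR (r XOR s)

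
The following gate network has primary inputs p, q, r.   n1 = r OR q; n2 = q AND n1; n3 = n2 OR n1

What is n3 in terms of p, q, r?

n1 = r OR q
n2 = q AND n1 = q AND (r OR q)
n3 = n2 OR n1 = (q AND (r OR q)) OR (r OR q)

(q AND (r OR q)) OR (r OR q)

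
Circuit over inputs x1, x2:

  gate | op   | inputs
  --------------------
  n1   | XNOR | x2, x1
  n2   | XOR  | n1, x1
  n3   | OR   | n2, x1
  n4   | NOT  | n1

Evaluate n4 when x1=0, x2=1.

1

n1 = 1 XNOR 0 = 0
n4 = NOT 0 = 1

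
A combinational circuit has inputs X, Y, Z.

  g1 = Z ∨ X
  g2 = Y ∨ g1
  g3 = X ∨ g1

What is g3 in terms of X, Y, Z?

g1 = Z ∨ X
g3 = X ∨ g1 = X ∨ (Z ∨ X)

X ∨ (Z ∨ X)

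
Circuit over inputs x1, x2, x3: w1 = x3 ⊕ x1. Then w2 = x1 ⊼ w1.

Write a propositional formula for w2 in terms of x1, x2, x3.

x1 ⊼ (x3 ⊕ x1)

w1 = x3 ⊕ x1
w2 = x1 ⊼ w1 = x1 ⊼ (x3 ⊕ x1)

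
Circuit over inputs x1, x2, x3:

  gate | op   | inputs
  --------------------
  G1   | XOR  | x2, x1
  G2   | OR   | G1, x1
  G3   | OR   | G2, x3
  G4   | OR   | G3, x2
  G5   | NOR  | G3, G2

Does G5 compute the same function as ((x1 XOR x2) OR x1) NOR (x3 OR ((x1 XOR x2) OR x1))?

G1 = x2 XOR x1
G2 = G1 OR x1 = (x2 XOR x1) OR x1
G3 = G2 OR x3 = ((x2 XOR x1) OR x1) OR x3
G5 = G3 NOR G2 = (((x2 XOR x1) OR x1) OR x3) NOR ((x2 XOR x1) OR x1)
At x1=0, x2=0, x3=1: circuit gives 0, formula gives 0.
At x1=0, x2=0, x3=0: circuit gives 1, formula gives 1.
Agrees on all 8 inputs.

Yes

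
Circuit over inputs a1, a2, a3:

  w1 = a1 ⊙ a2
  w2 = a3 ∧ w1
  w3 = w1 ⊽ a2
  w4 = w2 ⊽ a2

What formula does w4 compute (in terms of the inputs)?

w1 = a1 ⊙ a2
w2 = a3 ∧ w1 = a3 ∧ (a1 ⊙ a2)
w4 = w2 ⊽ a2 = (a3 ∧ (a1 ⊙ a2)) ⊽ a2

(a3 ∧ (a1 ⊙ a2)) ⊽ a2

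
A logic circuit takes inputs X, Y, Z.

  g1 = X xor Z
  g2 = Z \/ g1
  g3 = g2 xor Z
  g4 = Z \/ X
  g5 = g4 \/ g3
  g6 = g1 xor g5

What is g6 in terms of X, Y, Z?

(X xor Z) xor ((Z \/ X) \/ ((Z \/ (X xor Z)) xor Z))

g1 = X xor Z
g2 = Z \/ g1 = Z \/ (X xor Z)
g3 = g2 xor Z = (Z \/ (X xor Z)) xor Z
g4 = Z \/ X
g5 = g4 \/ g3 = (Z \/ X) \/ ((Z \/ (X xor Z)) xor Z)
g6 = g1 xor g5 = (X xor Z) xor ((Z \/ X) \/ ((Z \/ (X xor Z)) xor Z))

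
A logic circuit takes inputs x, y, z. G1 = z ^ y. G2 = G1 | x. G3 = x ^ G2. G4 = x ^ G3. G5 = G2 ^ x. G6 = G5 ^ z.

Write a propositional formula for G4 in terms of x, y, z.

G1 = z ^ y
G2 = G1 | x = (z ^ y) | x
G3 = x ^ G2 = x ^ ((z ^ y) | x)
G4 = x ^ G3 = x ^ (x ^ ((z ^ y) | x))

x ^ (x ^ ((z ^ y) | x))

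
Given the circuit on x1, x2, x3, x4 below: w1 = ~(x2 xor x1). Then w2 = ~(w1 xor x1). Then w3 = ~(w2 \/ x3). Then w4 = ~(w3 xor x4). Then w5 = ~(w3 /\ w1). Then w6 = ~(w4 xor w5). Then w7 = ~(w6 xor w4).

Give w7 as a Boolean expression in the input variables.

w1 = ~(x2 xor x1)
w2 = ~(w1 xor x1) = ~((~(x2 xor x1)) xor x1)
w3 = ~(w2 \/ x3) = ~((~((~(x2 xor x1)) xor x1)) \/ x3)
w4 = ~(w3 xor x4) = ~((~((~((~(x2 xor x1)) xor x1)) \/ x3)) xor x4)
w5 = ~(w3 /\ w1) = ~((~((~((~(x2 xor x1)) xor x1)) \/ x3)) /\ (~(x2 xor x1)))
w6 = ~(w4 xor w5) = ~((~((~((~((~(x2 xor x1)) xor x1)) \/ x3)) xor x4)) xor (~((~((~((~(x2 xor x1)) xor x1)) \/ x3)) /\ (~(x2 xor x1)))))
w7 = ~(w6 xor w4) = ~((~((~((~((~((~(x2 xor x1)) xor x1)) \/ x3)) xor x4)) xor (~((~((~((~(x2 xor x1)) xor x1)) \/ x3)) /\ (~(x2 xor x1)))))) xor (~((~((~((~(x2 xor x1)) xor x1)) \/ x3)) xor x4)))

~((~((~((~((~((~(x2 xor x1)) xor x1)) \/ x3)) xor x4)) xor (~((~((~((~(x2 xor x1)) xor x1)) \/ x3)) /\ (~(x2 xor x1)))))) xor (~((~((~((~(x2 xor x1)) xor x1)) \/ x3)) xor x4)))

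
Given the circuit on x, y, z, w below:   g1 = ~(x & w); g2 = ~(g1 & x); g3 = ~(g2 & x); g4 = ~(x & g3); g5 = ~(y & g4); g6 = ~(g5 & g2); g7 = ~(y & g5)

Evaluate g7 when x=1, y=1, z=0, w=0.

0

g1 = ~(1 & 0) = 1
g2 = ~(1 & 1) = 0
g3 = ~(0 & 1) = 1
g4 = ~(1 & 1) = 0
g5 = ~(1 & 0) = 1
g7 = ~(1 & 1) = 0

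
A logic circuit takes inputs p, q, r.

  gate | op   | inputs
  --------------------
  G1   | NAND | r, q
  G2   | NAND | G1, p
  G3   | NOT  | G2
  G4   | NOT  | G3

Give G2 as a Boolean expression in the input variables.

G1 = r NAND q
G2 = G1 NAND p = (r NAND q) NAND p

(r NAND q) NAND p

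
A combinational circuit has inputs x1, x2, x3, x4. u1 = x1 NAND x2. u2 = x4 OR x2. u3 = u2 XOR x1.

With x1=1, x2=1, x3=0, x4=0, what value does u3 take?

u2 = 0 OR 1 = 1
u3 = 1 XOR 1 = 0

0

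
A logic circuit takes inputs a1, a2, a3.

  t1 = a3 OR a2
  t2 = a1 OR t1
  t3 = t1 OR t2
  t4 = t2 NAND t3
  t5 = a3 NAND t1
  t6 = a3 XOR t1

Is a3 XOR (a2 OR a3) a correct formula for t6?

t1 = a3 OR a2
t6 = a3 XOR t1 = a3 XOR (a3 OR a2)
At a1=0, a2=0, a3=0: circuit gives 0, formula gives 0.
At a1=0, a2=1, a3=0: circuit gives 1, formula gives 1.
Agrees on all 8 inputs.

Yes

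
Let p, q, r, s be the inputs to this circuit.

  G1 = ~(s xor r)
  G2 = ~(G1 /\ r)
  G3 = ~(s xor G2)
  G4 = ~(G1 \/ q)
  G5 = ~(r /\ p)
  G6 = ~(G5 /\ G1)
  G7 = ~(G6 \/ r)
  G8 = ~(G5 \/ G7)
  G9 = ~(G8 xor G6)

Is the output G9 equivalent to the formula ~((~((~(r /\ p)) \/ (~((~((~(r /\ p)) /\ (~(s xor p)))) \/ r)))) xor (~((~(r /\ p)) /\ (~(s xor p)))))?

G1 = ~(s xor r)
G5 = ~(r /\ p)
G6 = ~(G5 /\ G1) = ~((~(r /\ p)) /\ (~(s xor r)))
G7 = ~(G6 \/ r) = ~((~((~(r /\ p)) /\ (~(s xor r)))) \/ r)
G8 = ~(G5 \/ G7) = ~((~(r /\ p)) \/ (~((~((~(r /\ p)) /\ (~(s xor r)))) \/ r)))
G9 = ~(G8 xor G6) = ~((~((~(r /\ p)) \/ (~((~((~(r /\ p)) /\ (~(s xor r)))) \/ r)))) xor (~((~(r /\ p)) /\ (~(s xor r)))))
At p=0, q=0, r=1, s=0: circuit gives 0, formula gives 1.

No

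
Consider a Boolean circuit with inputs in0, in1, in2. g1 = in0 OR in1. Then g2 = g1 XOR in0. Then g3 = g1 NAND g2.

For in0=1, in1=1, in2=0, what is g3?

g1 = 1 OR 1 = 1
g2 = 1 XOR 1 = 0
g3 = 1 NAND 0 = 1

1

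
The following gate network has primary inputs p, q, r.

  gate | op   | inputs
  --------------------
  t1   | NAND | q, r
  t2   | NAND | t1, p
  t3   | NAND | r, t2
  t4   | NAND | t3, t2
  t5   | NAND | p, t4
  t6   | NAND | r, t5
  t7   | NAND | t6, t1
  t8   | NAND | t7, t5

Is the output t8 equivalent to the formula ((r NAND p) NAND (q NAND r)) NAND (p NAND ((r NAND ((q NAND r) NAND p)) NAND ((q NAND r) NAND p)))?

No

t1 = q NAND r
t2 = t1 NAND p = (q NAND r) NAND p
t3 = r NAND t2 = r NAND ((q NAND r) NAND p)
t4 = t3 NAND t2 = (r NAND ((q NAND r) NAND p)) NAND ((q NAND r) NAND p)
t5 = p NAND t4 = p NAND ((r NAND ((q NAND r) NAND p)) NAND ((q NAND r) NAND p))
t6 = r NAND t5 = r NAND (p NAND ((r NAND ((q NAND r) NAND p)) NAND ((q NAND r) NAND p)))
t7 = t6 NAND t1 = (r NAND (p NAND ((r NAND ((q NAND r) NAND p)) NAND ((q NAND r) NAND p)))) NAND (q NAND r)
t8 = t7 NAND t5 = ((r NAND (p NAND ((r NAND ((q NAND r) NAND p)) NAND ((q NAND r) NAND p)))) NAND (q NAND r)) NAND (p NAND ((r NAND ((q NAND r) NAND p)) NAND ((q NAND r) NAND p)))
At p=0, q=0, r=1: circuit gives 0, formula gives 1.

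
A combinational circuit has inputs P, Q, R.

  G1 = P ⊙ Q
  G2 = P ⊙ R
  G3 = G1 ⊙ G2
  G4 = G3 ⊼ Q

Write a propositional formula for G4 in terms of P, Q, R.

((P ⊙ Q) ⊙ (P ⊙ R)) ⊼ Q

G1 = P ⊙ Q
G2 = P ⊙ R
G3 = G1 ⊙ G2 = (P ⊙ Q) ⊙ (P ⊙ R)
G4 = G3 ⊼ Q = ((P ⊙ Q) ⊙ (P ⊙ R)) ⊼ Q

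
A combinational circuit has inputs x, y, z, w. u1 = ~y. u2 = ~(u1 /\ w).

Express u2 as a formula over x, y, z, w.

u1 = ~y
u2 = ~(u1 /\ w) = ~(~y /\ w)

~(~y /\ w)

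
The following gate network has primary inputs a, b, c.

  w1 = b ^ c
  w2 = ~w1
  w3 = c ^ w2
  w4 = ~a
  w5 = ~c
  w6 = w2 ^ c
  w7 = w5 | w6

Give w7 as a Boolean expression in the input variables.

w1 = b ^ c
w2 = ~w1 = ~(b ^ c)
w5 = ~c
w6 = w2 ^ c = ~(b ^ c) ^ c
w7 = w5 | w6 = ~c | (~(b ^ c) ^ c)

~c | (~(b ^ c) ^ c)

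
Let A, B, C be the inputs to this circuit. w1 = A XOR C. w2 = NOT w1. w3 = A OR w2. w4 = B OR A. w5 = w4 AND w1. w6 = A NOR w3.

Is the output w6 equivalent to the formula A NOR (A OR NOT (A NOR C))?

No

w1 = A XOR C
w2 = NOT w1 = NOT (A XOR C)
w3 = A OR w2 = A OR NOT (A XOR C)
w6 = A NOR w3 = A NOR (A OR NOT (A XOR C))
At A=0, B=0, C=0: circuit gives 0, formula gives 1.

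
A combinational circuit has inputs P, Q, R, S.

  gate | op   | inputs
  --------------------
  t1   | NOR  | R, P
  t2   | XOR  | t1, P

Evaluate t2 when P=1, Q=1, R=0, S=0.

1

t1 = 0 NOR 1 = 0
t2 = 0 XOR 1 = 1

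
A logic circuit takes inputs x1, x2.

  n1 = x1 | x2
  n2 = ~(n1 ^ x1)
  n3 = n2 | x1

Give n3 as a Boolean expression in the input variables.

(~((x1 | x2) ^ x1)) | x1

n1 = x1 | x2
n2 = ~(n1 ^ x1) = ~((x1 | x2) ^ x1)
n3 = n2 | x1 = (~((x1 | x2) ^ x1)) | x1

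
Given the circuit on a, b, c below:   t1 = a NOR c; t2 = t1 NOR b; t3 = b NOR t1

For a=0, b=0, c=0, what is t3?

0

t1 = 0 NOR 0 = 1
t3 = 0 NOR 1 = 0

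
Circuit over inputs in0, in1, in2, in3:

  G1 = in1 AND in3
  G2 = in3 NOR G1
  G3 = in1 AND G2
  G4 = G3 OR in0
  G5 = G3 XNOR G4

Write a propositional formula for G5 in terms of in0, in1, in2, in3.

G1 = in1 AND in3
G2 = in3 NOR G1 = in3 NOR (in1 AND in3)
G3 = in1 AND G2 = in1 AND (in3 NOR (in1 AND in3))
G4 = G3 OR in0 = (in1 AND (in3 NOR (in1 AND in3))) OR in0
G5 = G3 XNOR G4 = (in1 AND (in3 NOR (in1 AND in3))) XNOR ((in1 AND (in3 NOR (in1 AND in3))) OR in0)

(in1 AND (in3 NOR (in1 AND in3))) XNOR ((in1 AND (in3 NOR (in1 AND in3))) OR in0)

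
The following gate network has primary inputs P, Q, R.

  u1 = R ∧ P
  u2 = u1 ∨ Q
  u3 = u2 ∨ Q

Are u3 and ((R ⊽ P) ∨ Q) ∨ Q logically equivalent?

No

u1 = R ∧ P
u2 = u1 ∨ Q = (R ∧ P) ∨ Q
u3 = u2 ∨ Q = ((R ∧ P) ∨ Q) ∨ Q
At P=0, Q=0, R=0: circuit gives 0, formula gives 1.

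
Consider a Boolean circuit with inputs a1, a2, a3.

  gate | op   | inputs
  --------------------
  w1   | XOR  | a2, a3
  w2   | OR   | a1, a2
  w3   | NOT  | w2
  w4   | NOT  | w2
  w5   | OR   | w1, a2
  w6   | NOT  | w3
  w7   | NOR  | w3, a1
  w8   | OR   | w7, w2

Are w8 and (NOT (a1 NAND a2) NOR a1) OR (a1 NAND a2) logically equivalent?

No

w2 = a1 OR a2
w3 = NOT w2 = NOT (a1 OR a2)
w7 = w3 NOR a1 = NOT (a1 OR a2) NOR a1
w8 = w7 OR w2 = (NOT (a1 OR a2) NOR a1) OR (a1 OR a2)
At a1=0, a2=0, a3=0: circuit gives 0, formula gives 1.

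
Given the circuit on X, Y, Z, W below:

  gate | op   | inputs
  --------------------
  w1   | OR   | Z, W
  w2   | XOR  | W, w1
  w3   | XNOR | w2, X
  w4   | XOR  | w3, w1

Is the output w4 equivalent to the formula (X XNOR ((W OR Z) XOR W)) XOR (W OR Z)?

w1 = Z OR W
w2 = W XOR w1 = W XOR (Z OR W)
w3 = w2 XNOR X = (W XOR (Z OR W)) XNOR X
w4 = w3 XOR w1 = ((W XOR (Z OR W)) XNOR X) XOR (Z OR W)
At X=0, Y=0, Z=0, W=1: circuit gives 0, formula gives 0.
At X=0, Y=0, Z=0, W=0: circuit gives 1, formula gives 1.
Agrees on all 16 inputs.

Yes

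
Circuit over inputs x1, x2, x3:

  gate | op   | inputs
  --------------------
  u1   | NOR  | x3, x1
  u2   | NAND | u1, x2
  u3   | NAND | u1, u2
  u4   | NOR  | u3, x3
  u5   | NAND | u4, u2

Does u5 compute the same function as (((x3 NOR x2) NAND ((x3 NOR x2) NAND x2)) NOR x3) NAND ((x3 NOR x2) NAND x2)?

No

u1 = x3 NOR x1
u2 = u1 NAND x2 = (x3 NOR x1) NAND x2
u3 = u1 NAND u2 = (x3 NOR x1) NAND ((x3 NOR x1) NAND x2)
u4 = u3 NOR x3 = ((x3 NOR x1) NAND ((x3 NOR x1) NAND x2)) NOR x3
u5 = u4 NAND u2 = (((x3 NOR x1) NAND ((x3 NOR x1) NAND x2)) NOR x3) NAND ((x3 NOR x1) NAND x2)
At x1=1, x2=0, x3=0: circuit gives 1, formula gives 0.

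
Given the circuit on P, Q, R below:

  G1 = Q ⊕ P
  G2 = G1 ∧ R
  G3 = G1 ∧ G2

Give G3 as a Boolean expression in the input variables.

(Q ⊕ P) ∧ ((Q ⊕ P) ∧ R)

G1 = Q ⊕ P
G2 = G1 ∧ R = (Q ⊕ P) ∧ R
G3 = G1 ∧ G2 = (Q ⊕ P) ∧ ((Q ⊕ P) ∧ R)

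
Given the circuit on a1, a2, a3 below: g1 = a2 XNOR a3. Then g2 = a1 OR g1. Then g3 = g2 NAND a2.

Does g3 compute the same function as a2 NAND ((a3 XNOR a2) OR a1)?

Yes

g1 = a2 XNOR a3
g2 = a1 OR g1 = a1 OR (a2 XNOR a3)
g3 = g2 NAND a2 = (a1 OR (a2 XNOR a3)) NAND a2
At a1=0, a2=1, a3=1: circuit gives 0, formula gives 0.
At a1=0, a2=0, a3=0: circuit gives 1, formula gives 1.
Agrees on all 8 inputs.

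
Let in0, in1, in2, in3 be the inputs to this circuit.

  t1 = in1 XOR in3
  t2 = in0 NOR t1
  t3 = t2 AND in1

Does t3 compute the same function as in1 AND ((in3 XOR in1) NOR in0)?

t1 = in1 XOR in3
t2 = in0 NOR t1 = in0 NOR (in1 XOR in3)
t3 = t2 AND in1 = (in0 NOR (in1 XOR in3)) AND in1
At in0=0, in1=0, in2=0, in3=0: circuit gives 0, formula gives 0.
At in0=0, in1=1, in2=0, in3=1: circuit gives 1, formula gives 1.
Agrees on all 16 inputs.

Yes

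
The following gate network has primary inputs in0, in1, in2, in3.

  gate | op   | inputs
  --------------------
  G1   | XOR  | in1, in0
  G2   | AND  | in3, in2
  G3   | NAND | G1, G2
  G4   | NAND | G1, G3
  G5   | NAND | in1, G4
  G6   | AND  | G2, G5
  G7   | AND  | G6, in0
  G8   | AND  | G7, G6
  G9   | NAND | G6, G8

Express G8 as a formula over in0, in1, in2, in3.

(((in3 AND in2) AND (in1 NAND ((in1 XOR in0) NAND ((in1 XOR in0) NAND (in3 AND in2))))) AND in0) AND ((in3 AND in2) AND (in1 NAND ((in1 XOR in0) NAND ((in1 XOR in0) NAND (in3 AND in2)))))

G1 = in1 XOR in0
G2 = in3 AND in2
G3 = G1 NAND G2 = (in1 XOR in0) NAND (in3 AND in2)
G4 = G1 NAND G3 = (in1 XOR in0) NAND ((in1 XOR in0) NAND (in3 AND in2))
G5 = in1 NAND G4 = in1 NAND ((in1 XOR in0) NAND ((in1 XOR in0) NAND (in3 AND in2)))
G6 = G2 AND G5 = (in3 AND in2) AND (in1 NAND ((in1 XOR in0) NAND ((in1 XOR in0) NAND (in3 AND in2))))
G7 = G6 AND in0 = ((in3 AND in2) AND (in1 NAND ((in1 XOR in0) NAND ((in1 XOR in0) NAND (in3 AND in2))))) AND in0
G8 = G7 AND G6 = (((in3 AND in2) AND (in1 NAND ((in1 XOR in0) NAND ((in1 XOR in0) NAND (in3 AND in2))))) AND in0) AND ((in3 AND in2) AND (in1 NAND ((in1 XOR in0) NAND ((in1 XOR in0) NAND (in3 AND in2)))))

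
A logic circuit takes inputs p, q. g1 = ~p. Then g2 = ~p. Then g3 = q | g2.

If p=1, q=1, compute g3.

g2 = ~1 = 0
g3 = 1 | 0 = 1

1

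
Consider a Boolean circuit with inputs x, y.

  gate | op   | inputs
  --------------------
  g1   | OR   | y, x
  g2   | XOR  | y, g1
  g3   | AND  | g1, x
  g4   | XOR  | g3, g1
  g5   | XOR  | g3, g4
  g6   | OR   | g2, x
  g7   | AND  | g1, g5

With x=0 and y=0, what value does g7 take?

g1 = 0 OR 0 = 0
g3 = 0 AND 0 = 0
g4 = 0 XOR 0 = 0
g5 = 0 XOR 0 = 0
g7 = 0 AND 0 = 0

0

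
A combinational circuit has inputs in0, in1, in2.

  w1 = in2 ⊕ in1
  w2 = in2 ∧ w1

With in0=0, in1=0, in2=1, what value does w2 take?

1

w1 = 1 ⊕ 0 = 1
w2 = 1 ∧ 1 = 1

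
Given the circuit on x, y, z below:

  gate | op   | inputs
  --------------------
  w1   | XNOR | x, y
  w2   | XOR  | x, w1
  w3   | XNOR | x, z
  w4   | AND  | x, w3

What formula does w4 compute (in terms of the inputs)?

w3 = x XNOR z
w4 = x AND w3 = x AND (x XNOR z)

x AND (x XNOR z)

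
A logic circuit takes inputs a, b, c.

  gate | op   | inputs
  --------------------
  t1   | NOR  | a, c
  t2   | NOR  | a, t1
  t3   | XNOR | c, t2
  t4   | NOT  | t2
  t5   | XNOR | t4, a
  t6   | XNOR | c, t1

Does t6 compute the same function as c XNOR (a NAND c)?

No

t1 = a NOR c
t6 = c XNOR t1 = c XNOR (a NOR c)
At a=0, b=0, c=1: circuit gives 0, formula gives 1.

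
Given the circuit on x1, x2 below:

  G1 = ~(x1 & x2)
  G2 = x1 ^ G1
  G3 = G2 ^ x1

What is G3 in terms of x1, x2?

G1 = ~(x1 & x2)
G2 = x1 ^ G1 = x1 ^ (~(x1 & x2))
G3 = G2 ^ x1 = (x1 ^ (~(x1 & x2))) ^ x1

(x1 ^ (~(x1 & x2))) ^ x1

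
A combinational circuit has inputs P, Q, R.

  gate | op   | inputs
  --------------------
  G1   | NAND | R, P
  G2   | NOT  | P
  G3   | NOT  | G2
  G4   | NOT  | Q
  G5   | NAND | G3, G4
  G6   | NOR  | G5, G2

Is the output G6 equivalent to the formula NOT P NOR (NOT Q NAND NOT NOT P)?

Yes

G2 = NOT P
G3 = NOT G2 = NOT NOT P
G4 = NOT Q
G5 = G3 NAND G4 = NOT NOT P NAND NOT Q
G6 = G5 NOR G2 = (NOT NOT P NAND NOT Q) NOR NOT P
At P=0, Q=0, R=0: circuit gives 0, formula gives 0.
At P=1, Q=0, R=0: circuit gives 1, formula gives 1.
Agrees on all 8 inputs.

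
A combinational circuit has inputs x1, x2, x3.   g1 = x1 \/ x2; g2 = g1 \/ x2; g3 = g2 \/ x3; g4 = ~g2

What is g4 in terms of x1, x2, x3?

~((x1 \/ x2) \/ x2)

g1 = x1 \/ x2
g2 = g1 \/ x2 = (x1 \/ x2) \/ x2
g4 = ~g2 = ~((x1 \/ x2) \/ x2)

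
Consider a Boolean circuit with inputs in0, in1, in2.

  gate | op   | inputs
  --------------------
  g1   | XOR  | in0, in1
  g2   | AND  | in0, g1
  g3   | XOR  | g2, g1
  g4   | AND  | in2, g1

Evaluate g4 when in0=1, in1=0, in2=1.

g1 = 1 XOR 0 = 1
g4 = 1 AND 1 = 1

1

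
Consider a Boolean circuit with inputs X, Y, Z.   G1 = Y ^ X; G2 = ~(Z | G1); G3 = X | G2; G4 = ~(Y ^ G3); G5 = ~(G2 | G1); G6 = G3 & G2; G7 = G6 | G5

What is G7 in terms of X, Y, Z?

G1 = Y ^ X
G2 = ~(Z | G1) = ~(Z | (Y ^ X))
G3 = X | G2 = X | (~(Z | (Y ^ X)))
G5 = ~(G2 | G1) = ~((~(Z | (Y ^ X))) | (Y ^ X))
G6 = G3 & G2 = (X | (~(Z | (Y ^ X)))) & (~(Z | (Y ^ X)))
G7 = G6 | G5 = ((X | (~(Z | (Y ^ X)))) & (~(Z | (Y ^ X)))) | (~((~(Z | (Y ^ X))) | (Y ^ X)))

((X | (~(Z | (Y ^ X)))) & (~(Z | (Y ^ X)))) | (~((~(Z | (Y ^ X))) | (Y ^ X)))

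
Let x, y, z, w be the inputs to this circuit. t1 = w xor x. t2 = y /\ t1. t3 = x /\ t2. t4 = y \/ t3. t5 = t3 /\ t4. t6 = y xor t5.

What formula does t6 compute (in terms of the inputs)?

y xor ((x /\ (y /\ (w xor x))) /\ (y \/ (x /\ (y /\ (w xor x)))))

t1 = w xor x
t2 = y /\ t1 = y /\ (w xor x)
t3 = x /\ t2 = x /\ (y /\ (w xor x))
t4 = y \/ t3 = y \/ (x /\ (y /\ (w xor x)))
t5 = t3 /\ t4 = (x /\ (y /\ (w xor x))) /\ (y \/ (x /\ (y /\ (w xor x))))
t6 = y xor t5 = y xor ((x /\ (y /\ (w xor x))) /\ (y \/ (x /\ (y /\ (w xor x)))))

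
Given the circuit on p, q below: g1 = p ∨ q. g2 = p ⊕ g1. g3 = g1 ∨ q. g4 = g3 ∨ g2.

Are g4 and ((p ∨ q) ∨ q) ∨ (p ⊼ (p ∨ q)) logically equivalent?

g1 = p ∨ q
g2 = p ⊕ g1 = p ⊕ (p ∨ q)
g3 = g1 ∨ q = (p ∨ q) ∨ q
g4 = g3 ∨ g2 = ((p ∨ q) ∨ q) ∨ (p ⊕ (p ∨ q))
At p=0, q=0: circuit gives 0, formula gives 1.

No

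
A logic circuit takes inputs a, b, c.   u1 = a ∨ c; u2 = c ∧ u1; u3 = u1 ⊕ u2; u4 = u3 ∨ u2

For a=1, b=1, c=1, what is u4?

1

u1 = 1 ∨ 1 = 1
u2 = 1 ∧ 1 = 1
u3 = 1 ⊕ 1 = 0
u4 = 0 ∨ 1 = 1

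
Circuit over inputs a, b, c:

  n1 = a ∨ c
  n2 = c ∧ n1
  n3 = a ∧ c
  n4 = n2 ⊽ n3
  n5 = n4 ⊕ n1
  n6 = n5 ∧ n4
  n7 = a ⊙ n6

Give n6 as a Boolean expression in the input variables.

n1 = a ∨ c
n2 = c ∧ n1 = c ∧ (a ∨ c)
n3 = a ∧ c
n4 = n2 ⊽ n3 = (c ∧ (a ∨ c)) ⊽ (a ∧ c)
n5 = n4 ⊕ n1 = ((c ∧ (a ∨ c)) ⊽ (a ∧ c)) ⊕ (a ∨ c)
n6 = n5 ∧ n4 = (((c ∧ (a ∨ c)) ⊽ (a ∧ c)) ⊕ (a ∨ c)) ∧ ((c ∧ (a ∨ c)) ⊽ (a ∧ c))

(((c ∧ (a ∨ c)) ⊽ (a ∧ c)) ⊕ (a ∨ c)) ∧ ((c ∧ (a ∨ c)) ⊽ (a ∧ c))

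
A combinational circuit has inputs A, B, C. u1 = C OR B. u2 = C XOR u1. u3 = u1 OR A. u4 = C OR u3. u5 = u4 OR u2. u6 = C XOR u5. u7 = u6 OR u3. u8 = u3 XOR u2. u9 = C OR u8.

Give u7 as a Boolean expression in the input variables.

u1 = C OR B
u2 = C XOR u1 = C XOR (C OR B)
u3 = u1 OR A = (C OR B) OR A
u4 = C OR u3 = C OR ((C OR B) OR A)
u5 = u4 OR u2 = (C OR ((C OR B) OR A)) OR (C XOR (C OR B))
u6 = C XOR u5 = C XOR ((C OR ((C OR B) OR A)) OR (C XOR (C OR B)))
u7 = u6 OR u3 = (C XOR ((C OR ((C OR B) OR A)) OR (C XOR (C OR B)))) OR ((C OR B) OR A)

(C XOR ((C OR ((C OR B) OR A)) OR (C XOR (C OR B)))) OR ((C OR B) OR A)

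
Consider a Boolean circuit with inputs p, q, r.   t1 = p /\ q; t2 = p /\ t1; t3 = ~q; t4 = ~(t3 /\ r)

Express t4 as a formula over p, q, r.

t3 = ~q
t4 = ~(t3 /\ r) = ~(~q /\ r)

~(~q /\ r)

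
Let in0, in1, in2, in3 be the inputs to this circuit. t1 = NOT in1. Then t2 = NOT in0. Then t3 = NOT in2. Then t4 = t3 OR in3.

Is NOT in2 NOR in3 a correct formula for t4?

No

t3 = NOT in2
t4 = t3 OR in3 = NOT in2 OR in3
At in0=0, in1=0, in2=0, in3=0: circuit gives 1, formula gives 0.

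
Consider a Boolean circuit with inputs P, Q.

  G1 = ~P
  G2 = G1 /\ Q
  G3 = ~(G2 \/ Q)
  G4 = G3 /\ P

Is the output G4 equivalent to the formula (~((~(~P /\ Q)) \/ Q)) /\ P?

G1 = ~P
G2 = G1 /\ Q = ~P /\ Q
G3 = ~(G2 \/ Q) = ~((~P /\ Q) \/ Q)
G4 = G3 /\ P = (~((~P /\ Q) \/ Q)) /\ P
At P=1, Q=0: circuit gives 1, formula gives 0.

No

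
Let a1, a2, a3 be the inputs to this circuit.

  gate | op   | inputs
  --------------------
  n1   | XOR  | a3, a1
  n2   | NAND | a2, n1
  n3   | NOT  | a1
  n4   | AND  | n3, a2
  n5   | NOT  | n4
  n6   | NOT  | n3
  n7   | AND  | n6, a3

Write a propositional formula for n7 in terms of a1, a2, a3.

NOT NOT a1 AND a3

n3 = NOT a1
n6 = NOT n3 = NOT NOT a1
n7 = n6 AND a3 = NOT NOT a1 AND a3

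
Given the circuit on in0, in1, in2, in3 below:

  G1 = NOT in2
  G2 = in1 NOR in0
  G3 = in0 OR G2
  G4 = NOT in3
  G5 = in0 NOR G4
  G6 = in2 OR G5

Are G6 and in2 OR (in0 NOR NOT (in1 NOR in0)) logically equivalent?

No

G4 = NOT in3
G5 = in0 NOR G4 = in0 NOR NOT in3
G6 = in2 OR G5 = in2 OR (in0 NOR NOT in3)
At in0=0, in1=0, in2=0, in3=0: circuit gives 0, formula gives 1.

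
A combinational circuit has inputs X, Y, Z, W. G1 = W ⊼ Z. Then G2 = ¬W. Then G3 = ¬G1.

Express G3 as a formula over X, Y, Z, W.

¬(W ⊼ Z)

G1 = W ⊼ Z
G3 = ¬G1 = ¬(W ⊼ Z)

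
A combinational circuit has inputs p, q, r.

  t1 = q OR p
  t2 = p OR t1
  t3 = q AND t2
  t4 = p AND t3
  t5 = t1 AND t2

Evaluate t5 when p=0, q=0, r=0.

0

t1 = 0 OR 0 = 0
t2 = 0 OR 0 = 0
t5 = 0 AND 0 = 0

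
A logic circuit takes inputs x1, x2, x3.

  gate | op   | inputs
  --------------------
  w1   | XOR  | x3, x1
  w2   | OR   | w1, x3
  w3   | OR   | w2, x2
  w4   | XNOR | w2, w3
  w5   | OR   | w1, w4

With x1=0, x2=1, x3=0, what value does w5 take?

w1 = 0 XOR 0 = 0
w2 = 0 OR 0 = 0
w3 = 0 OR 1 = 1
w4 = 0 XNOR 1 = 0
w5 = 0 OR 0 = 0

0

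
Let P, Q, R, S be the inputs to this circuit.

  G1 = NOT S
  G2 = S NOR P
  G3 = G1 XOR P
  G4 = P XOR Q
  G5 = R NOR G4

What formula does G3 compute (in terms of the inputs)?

G1 = NOT S
G3 = G1 XOR P = NOT S XOR P

NOT S XOR P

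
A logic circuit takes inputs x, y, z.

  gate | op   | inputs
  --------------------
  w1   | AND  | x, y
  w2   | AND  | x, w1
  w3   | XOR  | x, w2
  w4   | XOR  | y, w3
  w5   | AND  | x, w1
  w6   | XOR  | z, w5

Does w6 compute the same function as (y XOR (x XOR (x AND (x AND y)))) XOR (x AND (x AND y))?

w1 = x AND y
w5 = x AND w1 = x AND (x AND y)
w6 = z XOR w5 = z XOR (x AND (x AND y))
At x=0, y=0, z=1: circuit gives 1, formula gives 0.

No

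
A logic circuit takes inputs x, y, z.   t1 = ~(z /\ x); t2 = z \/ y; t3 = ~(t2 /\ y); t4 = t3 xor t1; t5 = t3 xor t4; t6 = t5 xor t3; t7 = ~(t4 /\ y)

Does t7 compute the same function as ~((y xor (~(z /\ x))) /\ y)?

No

t1 = ~(z /\ x)
t2 = z \/ y
t3 = ~(t2 /\ y) = ~((z \/ y) /\ y)
t4 = t3 xor t1 = (~((z \/ y) /\ y)) xor (~(z /\ x))
t7 = ~(t4 /\ y) = ~(((~((z \/ y) /\ y)) xor (~(z /\ x))) /\ y)
At x=0, y=1, z=0: circuit gives 0, formula gives 1.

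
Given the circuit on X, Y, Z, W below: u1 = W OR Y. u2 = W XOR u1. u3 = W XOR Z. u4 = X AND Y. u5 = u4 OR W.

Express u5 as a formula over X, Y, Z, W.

u4 = X AND Y
u5 = u4 OR W = (X AND Y) OR W

(X AND Y) OR W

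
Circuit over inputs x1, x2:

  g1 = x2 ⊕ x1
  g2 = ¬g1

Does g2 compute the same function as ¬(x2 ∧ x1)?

g1 = x2 ⊕ x1
g2 = ¬g1 = ¬(x2 ⊕ x1)
At x1=0, x2=1: circuit gives 0, formula gives 1.

No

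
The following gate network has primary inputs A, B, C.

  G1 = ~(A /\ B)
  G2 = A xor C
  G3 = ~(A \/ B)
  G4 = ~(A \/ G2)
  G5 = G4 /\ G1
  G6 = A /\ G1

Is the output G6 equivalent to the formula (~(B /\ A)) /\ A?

Yes

G1 = ~(A /\ B)
G6 = A /\ G1 = A /\ (~(A /\ B))
At A=0, B=0, C=0: circuit gives 0, formula gives 0.
At A=1, B=0, C=0: circuit gives 1, formula gives 1.
Agrees on all 8 inputs.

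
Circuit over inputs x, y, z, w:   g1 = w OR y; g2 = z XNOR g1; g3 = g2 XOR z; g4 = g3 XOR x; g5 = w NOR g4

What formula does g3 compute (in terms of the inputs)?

g1 = w OR y
g2 = z XNOR g1 = z XNOR (w OR y)
g3 = g2 XOR z = (z XNOR (w OR y)) XOR z

(z XNOR (w OR y)) XOR z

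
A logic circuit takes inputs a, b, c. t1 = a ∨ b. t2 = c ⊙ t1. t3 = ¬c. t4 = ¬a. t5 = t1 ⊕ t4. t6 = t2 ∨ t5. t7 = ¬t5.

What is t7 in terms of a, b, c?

t1 = a ∨ b
t4 = ¬a
t5 = t1 ⊕ t4 = (a ∨ b) ⊕ ¬a
t7 = ¬t5 = ¬((a ∨ b) ⊕ ¬a)

¬((a ∨ b) ⊕ ¬a)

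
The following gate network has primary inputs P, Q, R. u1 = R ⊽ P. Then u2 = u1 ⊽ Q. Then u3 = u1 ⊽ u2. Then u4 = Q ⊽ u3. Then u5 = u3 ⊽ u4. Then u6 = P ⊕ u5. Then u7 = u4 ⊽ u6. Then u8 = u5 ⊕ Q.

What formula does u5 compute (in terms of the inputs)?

((R ⊽ P) ⊽ ((R ⊽ P) ⊽ Q)) ⊽ (Q ⊽ ((R ⊽ P) ⊽ ((R ⊽ P) ⊽ Q)))

u1 = R ⊽ P
u2 = u1 ⊽ Q = (R ⊽ P) ⊽ Q
u3 = u1 ⊽ u2 = (R ⊽ P) ⊽ ((R ⊽ P) ⊽ Q)
u4 = Q ⊽ u3 = Q ⊽ ((R ⊽ P) ⊽ ((R ⊽ P) ⊽ Q))
u5 = u3 ⊽ u4 = ((R ⊽ P) ⊽ ((R ⊽ P) ⊽ Q)) ⊽ (Q ⊽ ((R ⊽ P) ⊽ ((R ⊽ P) ⊽ Q)))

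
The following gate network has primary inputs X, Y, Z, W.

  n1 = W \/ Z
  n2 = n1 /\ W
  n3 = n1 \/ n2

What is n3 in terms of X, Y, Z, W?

n1 = W \/ Z
n2 = n1 /\ W = (W \/ Z) /\ W
n3 = n1 \/ n2 = (W \/ Z) \/ ((W \/ Z) /\ W)

(W \/ Z) \/ ((W \/ Z) /\ W)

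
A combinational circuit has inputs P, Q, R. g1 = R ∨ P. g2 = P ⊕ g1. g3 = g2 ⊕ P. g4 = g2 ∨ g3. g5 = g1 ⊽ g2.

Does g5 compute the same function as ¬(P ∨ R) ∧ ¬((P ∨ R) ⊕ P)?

Yes

g1 = R ∨ P
g2 = P ⊕ g1 = P ⊕ (R ∨ P)
g5 = g1 ⊽ g2 = (R ∨ P) ⊽ (P ⊕ (R ∨ P))
At P=0, Q=0, R=1: circuit gives 0, formula gives 0.
At P=0, Q=0, R=0: circuit gives 1, formula gives 1.
Agrees on all 8 inputs.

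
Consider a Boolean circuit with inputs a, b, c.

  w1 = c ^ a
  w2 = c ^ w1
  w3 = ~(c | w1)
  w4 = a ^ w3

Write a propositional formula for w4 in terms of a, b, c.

w1 = c ^ a
w3 = ~(c | w1) = ~(c | (c ^ a))
w4 = a ^ w3 = a ^ (~(c | (c ^ a)))

a ^ (~(c | (c ^ a)))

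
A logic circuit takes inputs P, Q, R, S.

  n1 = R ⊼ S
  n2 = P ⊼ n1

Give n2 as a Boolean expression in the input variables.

n1 = R ⊼ S
n2 = P ⊼ n1 = P ⊼ (R ⊼ S)

P ⊼ (R ⊼ S)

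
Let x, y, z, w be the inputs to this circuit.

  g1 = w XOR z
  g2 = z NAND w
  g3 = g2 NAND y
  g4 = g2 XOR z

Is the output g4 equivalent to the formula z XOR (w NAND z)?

Yes

g2 = z NAND w
g4 = g2 XOR z = (z NAND w) XOR z
At x=0, y=0, z=1, w=0: circuit gives 0, formula gives 0.
At x=0, y=0, z=0, w=0: circuit gives 1, formula gives 1.
Agrees on all 16 inputs.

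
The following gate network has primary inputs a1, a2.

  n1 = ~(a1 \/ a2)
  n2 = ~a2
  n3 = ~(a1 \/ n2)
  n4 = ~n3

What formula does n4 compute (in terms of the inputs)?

n2 = ~a2
n3 = ~(a1 \/ n2) = ~(a1 \/ ~a2)
n4 = ~n3 = ~(~(a1 \/ ~a2))

~(~(a1 \/ ~a2))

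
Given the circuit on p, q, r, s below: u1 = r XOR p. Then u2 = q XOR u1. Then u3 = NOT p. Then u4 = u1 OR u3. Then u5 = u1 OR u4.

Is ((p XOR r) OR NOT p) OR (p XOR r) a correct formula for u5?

Yes

u1 = r XOR p
u3 = NOT p
u4 = u1 OR u3 = (r XOR p) OR NOT p
u5 = u1 OR u4 = (r XOR p) OR ((r XOR p) OR NOT p)
At p=1, q=0, r=1, s=0: circuit gives 0, formula gives 0.
At p=0, q=0, r=0, s=0: circuit gives 1, formula gives 1.
Agrees on all 16 inputs.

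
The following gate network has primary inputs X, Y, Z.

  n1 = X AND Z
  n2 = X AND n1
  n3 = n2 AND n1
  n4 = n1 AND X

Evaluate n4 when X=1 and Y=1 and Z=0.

0

n1 = 1 AND 0 = 0
n4 = 0 AND 1 = 0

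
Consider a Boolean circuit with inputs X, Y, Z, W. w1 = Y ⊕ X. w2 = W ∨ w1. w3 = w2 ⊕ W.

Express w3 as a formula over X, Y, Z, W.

w1 = Y ⊕ X
w2 = W ∨ w1 = W ∨ (Y ⊕ X)
w3 = w2 ⊕ W = (W ∨ (Y ⊕ X)) ⊕ W

(W ∨ (Y ⊕ X)) ⊕ W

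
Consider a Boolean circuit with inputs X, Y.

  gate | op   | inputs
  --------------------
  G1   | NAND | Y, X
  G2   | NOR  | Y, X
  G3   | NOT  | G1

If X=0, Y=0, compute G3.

G1 = 0 NAND 0 = 1
G3 = NOT 1 = 0

0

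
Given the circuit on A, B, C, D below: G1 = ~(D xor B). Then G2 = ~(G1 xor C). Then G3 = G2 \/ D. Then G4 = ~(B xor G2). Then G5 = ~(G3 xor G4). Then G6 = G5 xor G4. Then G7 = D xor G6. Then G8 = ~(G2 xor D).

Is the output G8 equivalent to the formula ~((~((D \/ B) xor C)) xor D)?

G1 = ~(D xor B)
G2 = ~(G1 xor C) = ~((~(D xor B)) xor C)
G8 = ~(G2 xor D) = ~((~((~(D xor B)) xor C)) xor D)
At A=0, B=0, C=0, D=0: circuit gives 1, formula gives 0.

No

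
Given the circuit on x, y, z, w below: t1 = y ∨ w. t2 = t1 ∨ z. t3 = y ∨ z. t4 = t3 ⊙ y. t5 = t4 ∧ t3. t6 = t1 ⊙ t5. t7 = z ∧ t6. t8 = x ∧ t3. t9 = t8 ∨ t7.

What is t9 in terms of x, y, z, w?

(x ∧ (y ∨ z)) ∨ (z ∧ ((y ∨ w) ⊙ (((y ∨ z) ⊙ y) ∧ (y ∨ z))))

t1 = y ∨ w
t3 = y ∨ z
t4 = t3 ⊙ y = (y ∨ z) ⊙ y
t5 = t4 ∧ t3 = ((y ∨ z) ⊙ y) ∧ (y ∨ z)
t6 = t1 ⊙ t5 = (y ∨ w) ⊙ (((y ∨ z) ⊙ y) ∧ (y ∨ z))
t7 = z ∧ t6 = z ∧ ((y ∨ w) ⊙ (((y ∨ z) ⊙ y) ∧ (y ∨ z)))
t8 = x ∧ t3 = x ∧ (y ∨ z)
t9 = t8 ∨ t7 = (x ∧ (y ∨ z)) ∨ (z ∧ ((y ∨ w) ⊙ (((y ∨ z) ⊙ y) ∧ (y ∨ z))))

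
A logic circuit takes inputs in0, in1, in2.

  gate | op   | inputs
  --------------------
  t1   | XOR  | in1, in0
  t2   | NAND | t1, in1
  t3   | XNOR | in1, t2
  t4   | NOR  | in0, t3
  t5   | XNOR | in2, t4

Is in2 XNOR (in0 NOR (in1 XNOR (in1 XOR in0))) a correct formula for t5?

No

t1 = in1 XOR in0
t2 = t1 NAND in1 = (in1 XOR in0) NAND in1
t3 = in1 XNOR t2 = in1 XNOR ((in1 XOR in0) NAND in1)
t4 = in0 NOR t3 = in0 NOR (in1 XNOR ((in1 XOR in0) NAND in1))
t5 = in2 XNOR t4 = in2 XNOR (in0 NOR (in1 XNOR ((in1 XOR in0) NAND in1)))
At in0=0, in1=0, in2=0: circuit gives 0, formula gives 1.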